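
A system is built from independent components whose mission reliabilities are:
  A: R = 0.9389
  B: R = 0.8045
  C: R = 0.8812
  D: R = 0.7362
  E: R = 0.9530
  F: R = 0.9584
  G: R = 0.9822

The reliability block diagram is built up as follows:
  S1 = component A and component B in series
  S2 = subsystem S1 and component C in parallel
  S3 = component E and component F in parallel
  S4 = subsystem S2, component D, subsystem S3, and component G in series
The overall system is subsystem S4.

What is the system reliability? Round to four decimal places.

0.7007

Series (A and B): 0.938900 × 0.804500 = 0.755345
Parallel ([0.755345] and C): 1 − (1 − 0.755345)(1 − 0.881200) = 0.970935
Parallel (E and F): 1 − (1 − 0.953000)(1 − 0.958400) = 0.998045
Series ([0.970935], D, [0.998045], and G): 0.970935 × 0.736200 × 0.998045 × 0.982200 = 0.7007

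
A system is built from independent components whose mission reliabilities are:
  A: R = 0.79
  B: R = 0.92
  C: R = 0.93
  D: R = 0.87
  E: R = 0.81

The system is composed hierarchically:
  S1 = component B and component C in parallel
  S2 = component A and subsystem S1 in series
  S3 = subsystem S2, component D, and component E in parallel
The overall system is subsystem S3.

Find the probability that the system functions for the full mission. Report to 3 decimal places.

Parallel (B and C): 1 − (1 − 0.92000)(1 − 0.93000) = 0.99440
Series (A and [0.99440]): 0.79000 × 0.99440 = 0.78558
Parallel ([0.78558], D, and E): 1 − (1 − 0.78558)(1 − 0.87000)(1 − 0.81000) = 0.995

0.995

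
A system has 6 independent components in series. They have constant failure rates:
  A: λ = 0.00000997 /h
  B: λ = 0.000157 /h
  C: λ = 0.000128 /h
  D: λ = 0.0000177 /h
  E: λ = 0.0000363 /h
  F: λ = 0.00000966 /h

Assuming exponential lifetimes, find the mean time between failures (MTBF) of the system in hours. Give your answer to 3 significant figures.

2790

Series of exponential components: λ_sys = Σ λ_i
λ_sys = 0.00000997 + 0.000157 + 0.000128 + 0.0000177 + 0.0000363 + 0.00000966 = 3.5863e-04 /h
MTBF = 1 / λ_sys = 2790 h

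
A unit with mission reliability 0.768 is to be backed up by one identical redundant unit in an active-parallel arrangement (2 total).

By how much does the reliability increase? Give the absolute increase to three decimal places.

0.178

R_before = 0.768
R_after = 1 − (1 − 0.768)^2 = 0.946
ΔR = 0.946 − 0.768 = 0.178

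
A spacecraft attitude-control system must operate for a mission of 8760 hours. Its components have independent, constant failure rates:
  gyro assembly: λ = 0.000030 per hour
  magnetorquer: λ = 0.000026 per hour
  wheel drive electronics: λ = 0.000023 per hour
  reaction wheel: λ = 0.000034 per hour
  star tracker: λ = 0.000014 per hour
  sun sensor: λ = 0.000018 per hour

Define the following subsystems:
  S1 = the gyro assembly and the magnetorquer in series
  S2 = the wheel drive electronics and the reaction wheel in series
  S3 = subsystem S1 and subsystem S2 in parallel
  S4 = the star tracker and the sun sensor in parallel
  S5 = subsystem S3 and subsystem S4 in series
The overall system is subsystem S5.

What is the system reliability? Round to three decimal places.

R(gyro assembly) = exp(−0.000030 × 8760) = 0.76890
R(magnetorquer) = exp(−0.000026 × 8760) = 0.79632
R(wheel drive electronics) = exp(−0.000023 × 8760) = 0.81752
R(reaction wheel) = exp(−0.000034 × 8760) = 0.74242
R(star tracker) = exp(−0.000014 × 8760) = 0.88458
R(sun sensor) = exp(−0.000018 × 8760) = 0.85412
Series (gyro assembly and magnetorquer): 0.76890 × 0.79632 = 0.61229
Series (wheel drive electronics and reaction wheel): 0.81752 × 0.74242 = 0.60694
Parallel ([0.61229] and [0.60694]): 1 − (1 − 0.61229)(1 − 0.60694) = 0.84761
Parallel (star tracker and sun sensor): 1 − (1 − 0.88458)(1 − 0.85412) = 0.98316
Series ([0.84761] and [0.98316]): 0.84761 × 0.98316 = 0.833

0.833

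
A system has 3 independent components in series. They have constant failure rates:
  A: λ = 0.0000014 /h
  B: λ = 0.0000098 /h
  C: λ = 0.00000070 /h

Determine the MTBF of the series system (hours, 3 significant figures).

Series of exponential components: λ_sys = Σ λ_i
λ_sys = 0.0000014 + 0.0000098 + 0.00000070 = 1.1900e-05 /h
MTBF = 1 / λ_sys = 84000 h

84000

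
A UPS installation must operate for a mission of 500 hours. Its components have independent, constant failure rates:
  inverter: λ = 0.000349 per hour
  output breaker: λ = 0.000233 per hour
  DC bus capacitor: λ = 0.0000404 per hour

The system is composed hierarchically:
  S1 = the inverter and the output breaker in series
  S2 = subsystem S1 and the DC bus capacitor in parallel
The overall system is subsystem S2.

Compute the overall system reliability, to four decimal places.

0.9950

R(inverter) = exp(−0.000349 × 500) = 0.839877
R(output breaker) = exp(−0.000233 × 500) = 0.890030
R(DC bus capacitor) = exp(−0.0000404 × 500) = 0.980003
Series (inverter and output breaker): 0.839877 × 0.890030 = 0.747516
Parallel ([0.747516] and DC bus capacitor): 1 − (1 − 0.747516)(1 − 0.980003) = 0.9950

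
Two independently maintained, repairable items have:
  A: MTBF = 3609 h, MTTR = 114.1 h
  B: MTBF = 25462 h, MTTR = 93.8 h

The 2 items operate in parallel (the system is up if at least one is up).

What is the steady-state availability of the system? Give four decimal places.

0.9999

A(A) = MTBF/(MTBF+MTTR) = 3609/(3609+114.1) = 0.969353
A(B) = MTBF/(MTBF+MTTR) = 25462/(25462+93.8) = 0.996330
Parallel availability: 1 − (1 − 0.969353)(1 − 0.996330) = 0.9999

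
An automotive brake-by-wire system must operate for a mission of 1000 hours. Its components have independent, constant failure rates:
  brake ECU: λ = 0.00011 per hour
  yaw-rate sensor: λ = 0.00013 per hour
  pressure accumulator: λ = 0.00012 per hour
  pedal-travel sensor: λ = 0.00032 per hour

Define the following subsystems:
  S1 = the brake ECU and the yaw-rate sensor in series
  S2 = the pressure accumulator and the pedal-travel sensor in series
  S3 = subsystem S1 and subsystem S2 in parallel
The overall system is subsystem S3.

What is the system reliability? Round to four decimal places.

R(brake ECU) = exp(−0.00011 × 1000) = 0.895834
R(yaw-rate sensor) = exp(−0.00013 × 1000) = 0.878095
R(pressure accumulator) = exp(−0.00012 × 1000) = 0.886920
R(pedal-travel sensor) = exp(−0.00032 × 1000) = 0.726149
Series (brake ECU and yaw-rate sensor): 0.895834 × 0.878095 = 0.786627
Series (pressure accumulator and pedal-travel sensor): 0.886920 × 0.726149 = 0.644036
Parallel ([0.786627] and [0.644036]): 1 − (1 − 0.786627)(1 − 0.644036) = 0.9240

0.9240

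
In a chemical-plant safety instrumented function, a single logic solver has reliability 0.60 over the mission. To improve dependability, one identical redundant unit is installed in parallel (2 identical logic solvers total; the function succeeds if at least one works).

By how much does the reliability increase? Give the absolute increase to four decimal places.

0.2400

R_before = 0.60
R_after = 1 − (1 − 0.60)^2 = 0.8400
ΔR = 0.8400 − 0.60 = 0.2400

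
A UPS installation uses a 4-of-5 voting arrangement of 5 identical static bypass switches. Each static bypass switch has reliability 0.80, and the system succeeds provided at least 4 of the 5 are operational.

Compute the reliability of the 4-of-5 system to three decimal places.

0.737

R = Σ_{i=4}^{5} C(5,i) p^i (1−p)^{5−i} with p = 0.80
C(5,4)·0.80^4·0.20^1 = 0.40960
C(5,5)·0.80^5·0.20^0 = 0.32768
Sum = 0.737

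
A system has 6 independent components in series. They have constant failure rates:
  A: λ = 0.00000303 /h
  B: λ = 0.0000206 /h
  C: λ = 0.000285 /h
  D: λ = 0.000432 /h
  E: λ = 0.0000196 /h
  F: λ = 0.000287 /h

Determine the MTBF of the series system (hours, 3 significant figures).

955

Series of exponential components: λ_sys = Σ λ_i
λ_sys = 0.00000303 + 0.0000206 + 0.000285 + 0.000432 + 0.0000196 + 0.000287 = 1.0472e-03 /h
MTBF = 1 / λ_sys = 955 h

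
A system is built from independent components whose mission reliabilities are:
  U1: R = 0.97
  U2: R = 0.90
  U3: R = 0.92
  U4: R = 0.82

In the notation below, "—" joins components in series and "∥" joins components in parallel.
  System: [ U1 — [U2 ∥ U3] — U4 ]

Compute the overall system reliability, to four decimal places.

Parallel (U2 and U3): 1 − (1 − 0.900000)(1 − 0.920000) = 0.992000
Series (U1, [0.992000], and U4): 0.970000 × 0.992000 × 0.820000 = 0.7890

0.7890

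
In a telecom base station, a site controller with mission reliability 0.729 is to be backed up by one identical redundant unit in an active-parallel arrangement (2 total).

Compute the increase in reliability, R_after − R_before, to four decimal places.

R_before = 0.729
R_after = 1 − (1 − 0.729)^2 = 0.9266
ΔR = 0.9266 − 0.729 = 0.1976

0.1976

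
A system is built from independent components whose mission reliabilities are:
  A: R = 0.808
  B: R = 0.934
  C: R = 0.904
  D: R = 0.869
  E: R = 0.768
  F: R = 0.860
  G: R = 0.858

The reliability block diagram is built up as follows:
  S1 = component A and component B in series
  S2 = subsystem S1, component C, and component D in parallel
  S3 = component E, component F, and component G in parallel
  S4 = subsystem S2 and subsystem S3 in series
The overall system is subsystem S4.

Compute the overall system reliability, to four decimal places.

Series (A and B): 0.808000 × 0.934000 = 0.754672
Parallel ([0.754672], C, and D): 1 − (1 − 0.754672)(1 − 0.904000)(1 − 0.869000) = 0.996915
Parallel (E, F, and G): 1 − (1 − 0.768000)(1 − 0.860000)(1 − 0.858000) = 0.995388
Series ([0.996915] and [0.995388]): 0.996915 × 0.995388 = 0.9923

0.9923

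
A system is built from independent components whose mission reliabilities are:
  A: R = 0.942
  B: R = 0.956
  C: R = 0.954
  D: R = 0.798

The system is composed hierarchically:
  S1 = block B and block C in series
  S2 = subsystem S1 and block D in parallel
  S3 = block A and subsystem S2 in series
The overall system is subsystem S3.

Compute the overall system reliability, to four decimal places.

Series (B and C): 0.956000 × 0.954000 = 0.912024
Parallel ([0.912024] and D): 1 − (1 − 0.912024)(1 − 0.798000) = 0.982229
Series (A and [0.982229]): 0.942000 × 0.982229 = 0.9253

0.9253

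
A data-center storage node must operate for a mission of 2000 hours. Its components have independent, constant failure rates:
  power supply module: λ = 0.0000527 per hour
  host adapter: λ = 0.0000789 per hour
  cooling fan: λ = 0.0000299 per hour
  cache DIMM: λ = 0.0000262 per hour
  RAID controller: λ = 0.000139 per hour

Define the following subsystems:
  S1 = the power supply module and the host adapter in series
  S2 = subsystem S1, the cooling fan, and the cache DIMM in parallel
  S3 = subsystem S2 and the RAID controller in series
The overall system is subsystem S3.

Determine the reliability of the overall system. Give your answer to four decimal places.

0.7568

R(power supply module) = exp(−0.0000527 × 2000) = 0.899964
R(host adapter) = exp(−0.0000789 × 2000) = 0.854021
R(cooling fan) = exp(−0.0000299 × 2000) = 0.941953
R(cache DIMM) = exp(−0.0000262 × 2000) = 0.948949
R(RAID controller) = exp(−0.000139 × 2000) = 0.757297
Series (power supply module and host adapter): 0.899964 × 0.854021 = 0.768588
Parallel ([0.768588], cooling fan, and cache DIMM): 1 − (1 − 0.768588)(1 − 0.941953)(1 − 0.948949) = 0.999314
Series ([0.999314] and RAID controller): 0.999314 × 0.757297 = 0.7568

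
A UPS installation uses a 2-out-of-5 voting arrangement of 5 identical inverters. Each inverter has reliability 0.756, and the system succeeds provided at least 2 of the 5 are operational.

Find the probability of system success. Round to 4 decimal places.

R = Σ_{i=2}^{5} C(5,i) p^i (1−p)^{5−i} with p = 0.756
C(5,2)·0.756^2·0.244^3 = 0.083026
C(5,3)·0.756^3·0.244^2 = 0.257244
C(5,4)·0.756^4·0.244^1 = 0.398517
C(5,5)·0.756^5·0.244^0 = 0.246950
Sum = 0.9857

0.9857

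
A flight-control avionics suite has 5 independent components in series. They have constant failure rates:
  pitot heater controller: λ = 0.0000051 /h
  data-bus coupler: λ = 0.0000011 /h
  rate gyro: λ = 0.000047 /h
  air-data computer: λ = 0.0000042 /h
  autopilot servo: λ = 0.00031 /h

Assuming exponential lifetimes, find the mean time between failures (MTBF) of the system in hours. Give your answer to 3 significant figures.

2720

Series of exponential components: λ_sys = Σ λ_i
λ_sys = 0.0000051 + 0.0000011 + 0.000047 + 0.0000042 + 0.00031 = 3.6740e-04 /h
MTBF = 1 / λ_sys = 2720 h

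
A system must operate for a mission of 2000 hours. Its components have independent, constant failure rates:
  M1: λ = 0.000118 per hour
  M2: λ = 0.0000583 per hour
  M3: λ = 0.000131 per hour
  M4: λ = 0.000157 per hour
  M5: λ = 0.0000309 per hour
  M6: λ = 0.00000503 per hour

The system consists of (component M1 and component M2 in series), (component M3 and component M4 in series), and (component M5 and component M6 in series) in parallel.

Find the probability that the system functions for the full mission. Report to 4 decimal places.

R(M1) = exp(−0.000118 × 2000) = 0.789781
R(M2) = exp(−0.0000583 × 2000) = 0.889941
R(M3) = exp(−0.000131 × 2000) = 0.769511
R(M4) = exp(−0.000157 × 2000) = 0.730519
R(M5) = exp(−0.0000309 × 2000) = 0.940071
R(M6) = exp(−0.00000503 × 2000) = 0.989990
Series (M1 and M2): 0.789781 × 0.889941 = 0.702858
Series (M3 and M4): 0.769511 × 0.730519 = 0.562142
Series (M5 and M6): 0.940071 × 0.989990 = 0.930661
Parallel ([0.702858], [0.562142], and [0.930661]): 1 − (1 − 0.702858)(1 − 0.562142)(1 − 0.930661) = 0.9910

0.9910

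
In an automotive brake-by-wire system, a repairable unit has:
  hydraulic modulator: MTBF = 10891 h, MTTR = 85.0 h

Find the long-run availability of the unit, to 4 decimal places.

0.9923

A(hydraulic modulator) = MTBF/(MTBF+MTTR) = 10891/(10891+85.0) = 0.9923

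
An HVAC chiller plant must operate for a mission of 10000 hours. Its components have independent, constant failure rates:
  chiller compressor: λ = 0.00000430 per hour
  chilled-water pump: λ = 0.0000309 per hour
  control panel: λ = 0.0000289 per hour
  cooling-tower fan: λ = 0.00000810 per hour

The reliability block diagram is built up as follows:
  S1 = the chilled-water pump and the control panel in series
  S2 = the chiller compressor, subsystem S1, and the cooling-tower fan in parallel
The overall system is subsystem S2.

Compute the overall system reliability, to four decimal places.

R(chiller compressor) = exp(−0.00000430 × 10000) = 0.957911
R(chilled-water pump) = exp(−0.0000309 × 10000) = 0.734181
R(control panel) = exp(−0.0000289 × 10000) = 0.749012
R(cooling-tower fan) = exp(−0.00000810 × 10000) = 0.922194
Series (chilled-water pump and control panel): 0.734181 × 0.749012 = 0.549910
Parallel (chiller compressor, [0.549910], and cooling-tower fan): 1 − (1 − 0.957911)(1 − 0.549910)(1 − 0.922194) = 0.9985

0.9985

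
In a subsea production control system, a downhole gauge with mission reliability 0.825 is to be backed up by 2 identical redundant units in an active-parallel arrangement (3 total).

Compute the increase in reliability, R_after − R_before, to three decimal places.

R_before = 0.825
R_after = 1 − (1 − 0.825)^3 = 0.995
ΔR = 0.995 − 0.825 = 0.170

0.170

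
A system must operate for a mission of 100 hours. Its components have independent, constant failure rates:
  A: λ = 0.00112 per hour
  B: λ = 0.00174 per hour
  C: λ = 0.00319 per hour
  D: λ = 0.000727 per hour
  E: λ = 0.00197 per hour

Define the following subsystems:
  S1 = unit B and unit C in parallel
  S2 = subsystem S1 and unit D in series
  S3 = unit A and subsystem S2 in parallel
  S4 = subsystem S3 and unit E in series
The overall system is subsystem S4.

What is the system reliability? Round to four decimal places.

R(A) = exp(−0.00112 × 100) = 0.894044
R(B) = exp(−0.00174 × 100) = 0.840297
R(C) = exp(−0.00319 × 100) = 0.726876
R(D) = exp(−0.000727 × 100) = 0.929880
R(E) = exp(−0.00197 × 100) = 0.821191
Parallel (B and C): 1 − (1 − 0.840297)(1 − 0.726876) = 0.956381
Series ([0.956381] and D): 0.956381 × 0.929880 = 0.889320
Parallel (A and [0.889320]): 1 − (1 − 0.894044)(1 − 0.889320) = 0.988273
Series ([0.988273] and E): 0.988273 × 0.821191 = 0.8116

0.8116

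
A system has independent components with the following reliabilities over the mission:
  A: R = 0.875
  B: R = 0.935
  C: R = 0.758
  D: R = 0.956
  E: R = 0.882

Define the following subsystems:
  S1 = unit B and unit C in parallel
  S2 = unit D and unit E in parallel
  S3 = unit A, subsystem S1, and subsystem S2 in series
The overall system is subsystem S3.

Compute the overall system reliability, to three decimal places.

Parallel (B and C): 1 − (1 − 0.93500)(1 − 0.75800) = 0.98427
Parallel (D and E): 1 − (1 − 0.95600)(1 − 0.88200) = 0.99481
Series (A, [0.98427], and [0.99481]): 0.87500 × 0.98427 × 0.99481 = 0.857

0.857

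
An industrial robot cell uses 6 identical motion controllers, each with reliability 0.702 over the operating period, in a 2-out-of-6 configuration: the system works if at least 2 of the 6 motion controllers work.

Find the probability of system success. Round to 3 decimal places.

0.989

R = Σ_{i=2}^{6} C(6,i) p^i (1−p)^{6−i} with p = 0.702
C(6,2)·0.702^2·0.298^4 = 0.05829
C(6,3)·0.702^3·0.298^3 = 0.18310
C(6,4)·0.702^4·0.298^2 = 0.32350
C(6,5)·0.702^5·0.298^1 = 0.30483
C(6,6)·0.702^6·0.298^0 = 0.11968
Sum = 0.989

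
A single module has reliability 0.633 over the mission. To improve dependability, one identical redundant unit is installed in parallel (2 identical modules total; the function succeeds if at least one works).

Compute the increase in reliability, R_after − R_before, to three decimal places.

R_before = 0.633
R_after = 1 − (1 − 0.633)^2 = 0.865
ΔR = 0.865 − 0.633 = 0.232

0.232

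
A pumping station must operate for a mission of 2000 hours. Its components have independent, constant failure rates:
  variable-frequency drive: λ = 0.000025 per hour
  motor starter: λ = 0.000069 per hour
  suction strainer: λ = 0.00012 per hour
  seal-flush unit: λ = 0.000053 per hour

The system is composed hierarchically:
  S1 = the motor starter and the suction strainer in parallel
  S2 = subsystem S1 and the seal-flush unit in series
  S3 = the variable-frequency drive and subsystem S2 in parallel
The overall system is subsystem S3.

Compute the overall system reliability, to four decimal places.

R(variable-frequency drive) = exp(−0.000025 × 2000) = 0.951229
R(motor starter) = exp(−0.000069 × 2000) = 0.871099
R(suction strainer) = exp(−0.00012 × 2000) = 0.786628
R(seal-flush unit) = exp(−0.000053 × 2000) = 0.899425
Parallel (motor starter and suction strainer): 1 − (1 − 0.871099)(1 − 0.786628) = 0.972496
Series ([0.972496] and seal-flush unit): 0.972496 × 0.899425 = 0.874687
Parallel (variable-frequency drive and [0.874687]): 1 − (1 − 0.951229)(1 − 0.874687) = 0.9939

0.9939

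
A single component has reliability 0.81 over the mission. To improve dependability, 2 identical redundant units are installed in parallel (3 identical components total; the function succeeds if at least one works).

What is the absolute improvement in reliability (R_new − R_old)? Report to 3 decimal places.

R_before = 0.81
R_after = 1 − (1 − 0.81)^3 = 0.993
ΔR = 0.993 − 0.81 = 0.183

0.183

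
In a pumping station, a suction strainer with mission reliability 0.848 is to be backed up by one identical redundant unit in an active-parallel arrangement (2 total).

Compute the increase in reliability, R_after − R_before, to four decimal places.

0.1289

R_before = 0.848
R_after = 1 − (1 − 0.848)^2 = 0.9769
ΔR = 0.9769 − 0.848 = 0.1289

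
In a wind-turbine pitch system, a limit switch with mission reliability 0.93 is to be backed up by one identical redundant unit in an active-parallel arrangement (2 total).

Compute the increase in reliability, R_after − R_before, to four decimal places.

R_before = 0.93
R_after = 1 − (1 − 0.93)^2 = 0.9951
ΔR = 0.9951 − 0.93 = 0.0651

0.0651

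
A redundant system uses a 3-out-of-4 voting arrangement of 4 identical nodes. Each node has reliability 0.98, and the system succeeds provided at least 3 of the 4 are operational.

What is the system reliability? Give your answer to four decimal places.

R = Σ_{i=3}^{4} C(4,i) p^i (1−p)^{4−i} with p = 0.98
C(4,3)·0.98^3·0.02^1 = 0.075295
C(4,4)·0.98^4·0.02^0 = 0.922368
Sum = 0.9977

0.9977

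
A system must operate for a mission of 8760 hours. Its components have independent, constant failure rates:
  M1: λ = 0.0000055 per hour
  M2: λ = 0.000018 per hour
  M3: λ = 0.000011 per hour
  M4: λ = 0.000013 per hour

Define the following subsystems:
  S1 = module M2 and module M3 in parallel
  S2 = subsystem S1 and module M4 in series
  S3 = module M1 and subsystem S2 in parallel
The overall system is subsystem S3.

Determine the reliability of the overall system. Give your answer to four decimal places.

0.9944

R(M1) = exp(−0.0000055 × 8760) = 0.952962
R(M2) = exp(−0.000018 × 8760) = 0.854123
R(M3) = exp(−0.000011 × 8760) = 0.908137
R(M4) = exp(−0.000013 × 8760) = 0.892365
Parallel (M2 and M3): 1 − (1 − 0.854123)(1 − 0.908137) = 0.986599
Series ([0.986599] and M4): 0.986599 × 0.892365 = 0.880406
Parallel (M1 and [0.880406]): 1 − (1 − 0.952962)(1 − 0.880406) = 0.9944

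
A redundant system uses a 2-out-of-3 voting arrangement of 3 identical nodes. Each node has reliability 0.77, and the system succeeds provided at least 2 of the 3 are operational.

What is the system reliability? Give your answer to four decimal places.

0.8656

R = Σ_{i=2}^{3} C(3,i) p^i (1−p)^{3−i} with p = 0.77
C(3,2)·0.77^2·0.23^1 = 0.409101
C(3,3)·0.77^3·0.23^0 = 0.456533
Sum = 0.8656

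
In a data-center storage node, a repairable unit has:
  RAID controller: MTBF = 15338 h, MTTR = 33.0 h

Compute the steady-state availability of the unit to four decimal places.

A(RAID controller) = MTBF/(MTBF+MTTR) = 15338/(15338+33.0) = 0.9979

0.9979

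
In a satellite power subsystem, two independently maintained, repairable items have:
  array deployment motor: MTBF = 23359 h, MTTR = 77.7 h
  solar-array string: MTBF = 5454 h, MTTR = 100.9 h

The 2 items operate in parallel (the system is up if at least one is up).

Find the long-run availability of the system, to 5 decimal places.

A(array deployment motor) = MTBF/(MTBF+MTTR) = 23359/(23359+77.7) = 0.996685
A(solar-array string) = MTBF/(MTBF+MTTR) = 5454/(5454+100.9) = 0.981836
Parallel availability: 1 − (1 − 0.996685)(1 − 0.981836) = 0.99994

0.99994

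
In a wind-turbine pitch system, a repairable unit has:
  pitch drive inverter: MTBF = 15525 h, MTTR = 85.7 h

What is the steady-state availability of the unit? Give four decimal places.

A(pitch drive inverter) = MTBF/(MTBF+MTTR) = 15525/(15525+85.7) = 0.9945

0.9945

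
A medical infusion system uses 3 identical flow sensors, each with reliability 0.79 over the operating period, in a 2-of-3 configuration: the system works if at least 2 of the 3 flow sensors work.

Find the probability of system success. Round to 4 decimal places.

R = Σ_{i=2}^{3} C(3,i) p^i (1−p)^{3−i} with p = 0.79
C(3,2)·0.79^2·0.21^1 = 0.393183
C(3,3)·0.79^3·0.21^0 = 0.493039
Sum = 0.8862

0.8862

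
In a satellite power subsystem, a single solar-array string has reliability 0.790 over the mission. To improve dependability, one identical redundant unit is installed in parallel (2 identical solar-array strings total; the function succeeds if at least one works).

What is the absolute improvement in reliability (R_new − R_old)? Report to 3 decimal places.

0.166

R_before = 0.790
R_after = 1 − (1 − 0.790)^2 = 0.956
ΔR = 0.956 − 0.790 = 0.166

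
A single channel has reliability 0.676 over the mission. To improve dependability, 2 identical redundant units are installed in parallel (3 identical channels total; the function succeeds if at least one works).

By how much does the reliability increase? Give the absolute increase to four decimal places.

R_before = 0.676
R_after = 1 − (1 − 0.676)^3 = 0.9660
ΔR = 0.9660 − 0.676 = 0.2900

0.2900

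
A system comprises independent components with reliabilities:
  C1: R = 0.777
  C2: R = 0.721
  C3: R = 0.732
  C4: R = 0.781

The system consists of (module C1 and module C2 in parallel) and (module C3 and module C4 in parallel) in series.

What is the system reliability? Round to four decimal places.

0.8827

Parallel (C1 and C2): 1 − (1 − 0.777000)(1 − 0.721000) = 0.937783
Parallel (C3 and C4): 1 − (1 − 0.732000)(1 − 0.781000) = 0.941308
Series ([0.937783] and [0.941308]): 0.937783 × 0.941308 = 0.8827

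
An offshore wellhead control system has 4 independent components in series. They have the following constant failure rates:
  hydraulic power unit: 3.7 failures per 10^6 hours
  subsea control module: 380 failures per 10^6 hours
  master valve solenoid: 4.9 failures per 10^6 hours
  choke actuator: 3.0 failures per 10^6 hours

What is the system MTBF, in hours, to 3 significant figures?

2550

Series of exponential components: λ_sys = Σ λ_i
λ_sys = 0.0000037 + 0.00038 + 0.0000049 + 0.0000030 = 3.9160e-04 /h
MTBF = 1 / λ_sys = 2550 h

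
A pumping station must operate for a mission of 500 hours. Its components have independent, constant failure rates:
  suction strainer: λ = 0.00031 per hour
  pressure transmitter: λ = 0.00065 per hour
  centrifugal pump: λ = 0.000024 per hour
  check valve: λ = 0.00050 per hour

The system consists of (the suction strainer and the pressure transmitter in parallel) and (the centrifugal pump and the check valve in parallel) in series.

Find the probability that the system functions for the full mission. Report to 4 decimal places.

0.9576

R(suction strainer) = exp(−0.00031 × 500) = 0.856415
R(pressure transmitter) = exp(−0.00065 × 500) = 0.722527
R(centrifugal pump) = exp(−0.000024 × 500) = 0.988072
R(check valve) = exp(−0.00050 × 500) = 0.778801
Parallel (suction strainer and pressure transmitter): 1 − (1 − 0.856415)(1 − 0.722527) = 0.960159
Parallel (centrifugal pump and check valve): 1 − (1 − 0.988072)(1 − 0.778801) = 0.997362
Series ([0.960159] and [0.997362]): 0.960159 × 0.997362 = 0.9576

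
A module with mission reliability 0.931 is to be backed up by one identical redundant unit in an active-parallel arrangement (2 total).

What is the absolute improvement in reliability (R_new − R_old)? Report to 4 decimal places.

0.0642

R_before = 0.931
R_after = 1 − (1 − 0.931)^2 = 0.9952
ΔR = 0.9952 − 0.931 = 0.0642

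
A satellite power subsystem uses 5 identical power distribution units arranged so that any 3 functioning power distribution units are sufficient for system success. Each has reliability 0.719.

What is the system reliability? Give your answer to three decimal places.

R = Σ_{i=3}^{5} C(5,i) p^i (1−p)^{5−i} with p = 0.719
C(5,3)·0.719^3·0.281^2 = 0.29349
C(5,4)·0.719^4·0.281^1 = 0.37548
C(5,5)·0.719^5·0.281^0 = 0.19215
Sum = 0.861

0.861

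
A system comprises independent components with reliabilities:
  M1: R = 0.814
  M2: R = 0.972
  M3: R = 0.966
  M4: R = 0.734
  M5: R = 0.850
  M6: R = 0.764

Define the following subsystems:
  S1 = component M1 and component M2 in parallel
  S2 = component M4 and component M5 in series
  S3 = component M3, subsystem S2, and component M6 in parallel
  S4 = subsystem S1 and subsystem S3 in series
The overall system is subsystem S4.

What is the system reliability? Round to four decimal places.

0.9918

Parallel (M1 and M2): 1 − (1 − 0.814000)(1 − 0.972000) = 0.994792
Series (M4 and M5): 0.734000 × 0.850000 = 0.623900
Parallel (M3, [0.623900], and M6): 1 − (1 − 0.966000)(1 − 0.623900)(1 − 0.764000) = 0.996982
Series ([0.994792] and [0.996982]): 0.994792 × 0.996982 = 0.9918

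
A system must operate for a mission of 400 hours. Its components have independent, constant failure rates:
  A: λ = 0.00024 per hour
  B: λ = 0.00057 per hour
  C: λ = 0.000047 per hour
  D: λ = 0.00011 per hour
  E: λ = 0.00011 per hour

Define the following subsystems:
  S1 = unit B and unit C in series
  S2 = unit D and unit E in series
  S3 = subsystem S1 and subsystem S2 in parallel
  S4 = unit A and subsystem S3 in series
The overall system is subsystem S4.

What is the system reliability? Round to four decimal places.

R(A) = exp(−0.00024 × 400) = 0.908464
R(B) = exp(−0.00057 × 400) = 0.796124
R(C) = exp(−0.000047 × 400) = 0.981376
R(D) = exp(−0.00011 × 400) = 0.956954
R(E) = exp(−0.00011 × 400) = 0.956954
Series (B and C): 0.796124 × 0.981376 = 0.781297
Series (D and E): 0.956954 × 0.956954 = 0.915761
Parallel ([0.781297] and [0.915761]): 1 − (1 − 0.781297)(1 − 0.915761) = 0.981577
Series (A and [0.981577]): 0.908464 × 0.981577 = 0.8917

0.8917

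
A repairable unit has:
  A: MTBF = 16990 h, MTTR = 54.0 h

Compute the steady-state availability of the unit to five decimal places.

0.99683

A(A) = MTBF/(MTBF+MTTR) = 16990/(16990+54.0) = 0.99683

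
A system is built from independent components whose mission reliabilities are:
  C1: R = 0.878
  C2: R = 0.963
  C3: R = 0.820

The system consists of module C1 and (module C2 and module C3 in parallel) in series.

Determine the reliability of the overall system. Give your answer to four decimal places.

0.8722

Parallel (C2 and C3): 1 − (1 − 0.963000)(1 − 0.820000) = 0.993340
Series (C1 and [0.993340]): 0.878000 × 0.993340 = 0.8722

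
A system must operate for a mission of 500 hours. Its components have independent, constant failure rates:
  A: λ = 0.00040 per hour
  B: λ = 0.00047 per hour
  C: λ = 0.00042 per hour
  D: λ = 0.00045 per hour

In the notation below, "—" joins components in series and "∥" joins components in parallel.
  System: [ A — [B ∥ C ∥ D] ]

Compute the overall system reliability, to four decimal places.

R(A) = exp(−0.00040 × 500) = 0.818731
R(B) = exp(−0.00047 × 500) = 0.790571
R(C) = exp(−0.00042 × 500) = 0.810584
R(D) = exp(−0.00045 × 500) = 0.798516
Parallel (B, C, and D): 1 − (1 − 0.790571)(1 − 0.810584)(1 − 0.798516) = 0.992007
Series (A and [0.992007]): 0.818731 × 0.992007 = 0.8122

0.8122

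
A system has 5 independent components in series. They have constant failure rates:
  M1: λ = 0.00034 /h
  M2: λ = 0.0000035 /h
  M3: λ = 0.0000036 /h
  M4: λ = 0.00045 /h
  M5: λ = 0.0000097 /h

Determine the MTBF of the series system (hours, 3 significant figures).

1240

Series of exponential components: λ_sys = Σ λ_i
λ_sys = 0.00034 + 0.0000035 + 0.0000036 + 0.00045 + 0.0000097 = 8.0680e-04 /h
MTBF = 1 / λ_sys = 1240 h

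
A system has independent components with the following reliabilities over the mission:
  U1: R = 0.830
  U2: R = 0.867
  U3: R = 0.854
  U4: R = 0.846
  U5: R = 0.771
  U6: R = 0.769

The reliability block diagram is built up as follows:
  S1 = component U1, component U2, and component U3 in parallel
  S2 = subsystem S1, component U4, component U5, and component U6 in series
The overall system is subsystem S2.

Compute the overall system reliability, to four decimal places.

Parallel (U1, U2, and U3): 1 − (1 − 0.830000)(1 − 0.867000)(1 − 0.854000) = 0.996699
Series ([0.996699], U4, U5, and U6): 0.996699 × 0.846000 × 0.771000 × 0.769000 = 0.4999

0.4999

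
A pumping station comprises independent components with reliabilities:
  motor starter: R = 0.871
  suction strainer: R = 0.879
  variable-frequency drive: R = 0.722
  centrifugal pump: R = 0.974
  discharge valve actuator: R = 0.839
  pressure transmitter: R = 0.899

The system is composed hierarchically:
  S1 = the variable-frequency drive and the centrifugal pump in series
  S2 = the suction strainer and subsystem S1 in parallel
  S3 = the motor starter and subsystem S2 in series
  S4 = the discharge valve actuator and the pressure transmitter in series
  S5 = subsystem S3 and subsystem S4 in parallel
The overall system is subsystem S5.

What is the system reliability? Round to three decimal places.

Series (variable-frequency drive and centrifugal pump): 0.72200 × 0.97400 = 0.70323
Parallel (suction strainer and [0.70323]): 1 − (1 − 0.87900)(1 − 0.70323) = 0.96409
Series (motor starter and [0.96409]): 0.87100 × 0.96409 = 0.83972
Series (discharge valve actuator and pressure transmitter): 0.83900 × 0.89900 = 0.75426
Parallel ([0.83972] and [0.75426]): 1 − (1 − 0.83972)(1 − 0.75426) = 0.961

0.961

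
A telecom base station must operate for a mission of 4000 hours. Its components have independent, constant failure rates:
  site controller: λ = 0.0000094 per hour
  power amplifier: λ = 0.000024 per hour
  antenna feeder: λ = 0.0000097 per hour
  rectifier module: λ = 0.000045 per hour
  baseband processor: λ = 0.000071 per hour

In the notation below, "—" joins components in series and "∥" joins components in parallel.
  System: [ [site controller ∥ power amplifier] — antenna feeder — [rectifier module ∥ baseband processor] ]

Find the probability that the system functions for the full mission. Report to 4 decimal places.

R(site controller) = exp(−0.0000094 × 4000) = 0.963098
R(power amplifier) = exp(−0.000024 × 4000) = 0.908464
R(antenna feeder) = exp(−0.0000097 × 4000) = 0.961943
R(rectifier module) = exp(−0.000045 × 4000) = 0.835270
R(baseband processor) = exp(−0.000071 × 4000) = 0.752767
Parallel (site controller and power amplifier): 1 − (1 − 0.963098)(1 − 0.908464) = 0.996622
Parallel (rectifier module and baseband processor): 1 − (1 − 0.835270)(1 − 0.752767) = 0.959273
Series ([0.996622], antenna feeder, and [0.959273]): 0.996622 × 0.961943 × 0.959273 = 0.9196

0.9196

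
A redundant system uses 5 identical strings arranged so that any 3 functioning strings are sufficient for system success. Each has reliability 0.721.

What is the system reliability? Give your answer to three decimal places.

0.864

R = Σ_{i=3}^{5} C(5,i) p^i (1−p)^{5−i} with p = 0.721
C(5,3)·0.721^3·0.279^2 = 0.29175
C(5,4)·0.721^4·0.279^1 = 0.37698
C(5,5)·0.721^5·0.279^0 = 0.19484
Sum = 0.864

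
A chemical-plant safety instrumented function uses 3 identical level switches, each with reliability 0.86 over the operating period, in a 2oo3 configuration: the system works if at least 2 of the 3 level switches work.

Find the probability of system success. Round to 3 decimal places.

R = Σ_{i=2}^{3} C(3,i) p^i (1−p)^{3−i} with p = 0.86
C(3,2)·0.86^2·0.14^1 = 0.31063
C(3,3)·0.86^3·0.14^0 = 0.63606
Sum = 0.947

0.947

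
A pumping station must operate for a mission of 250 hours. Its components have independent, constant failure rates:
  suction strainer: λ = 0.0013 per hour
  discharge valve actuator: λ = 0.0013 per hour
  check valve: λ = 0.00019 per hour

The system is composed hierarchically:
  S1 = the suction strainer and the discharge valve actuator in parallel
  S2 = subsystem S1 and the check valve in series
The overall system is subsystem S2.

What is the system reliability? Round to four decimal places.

0.8802

R(suction strainer) = exp(−0.0013 × 250) = 0.722527
R(discharge valve actuator) = exp(−0.0013 × 250) = 0.722527
R(check valve) = exp(−0.00019 × 250) = 0.953610
Parallel (suction strainer and discharge valve actuator): 1 − (1 − 0.722527)(1 − 0.722527) = 0.923009
Series ([0.923009] and check valve): 0.923009 × 0.953610 = 0.8802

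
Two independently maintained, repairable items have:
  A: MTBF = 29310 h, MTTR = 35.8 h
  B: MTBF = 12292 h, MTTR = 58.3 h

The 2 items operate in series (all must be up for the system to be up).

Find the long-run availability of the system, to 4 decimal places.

A(A) = MTBF/(MTBF+MTTR) = 29310/(29310+35.8) = 0.998780
A(B) = MTBF/(MTBF+MTTR) = 12292/(12292+58.3) = 0.995279
Series availability: 0.998780 × 0.995279 = 0.9941

0.9941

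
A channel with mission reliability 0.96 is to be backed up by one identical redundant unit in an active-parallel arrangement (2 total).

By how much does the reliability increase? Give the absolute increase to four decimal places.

R_before = 0.96
R_after = 1 − (1 − 0.96)^2 = 0.9984
ΔR = 0.9984 − 0.96 = 0.0384

0.0384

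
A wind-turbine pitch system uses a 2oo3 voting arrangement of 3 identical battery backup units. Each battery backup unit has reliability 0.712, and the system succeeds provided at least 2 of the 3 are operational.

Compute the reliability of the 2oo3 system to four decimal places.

R = Σ_{i=2}^{3} C(3,i) p^i (1−p)^{3−i} with p = 0.712
C(3,2)·0.712^2·0.288^1 = 0.438000
C(3,3)·0.712^3·0.288^0 = 0.360944
Sum = 0.7989

0.7989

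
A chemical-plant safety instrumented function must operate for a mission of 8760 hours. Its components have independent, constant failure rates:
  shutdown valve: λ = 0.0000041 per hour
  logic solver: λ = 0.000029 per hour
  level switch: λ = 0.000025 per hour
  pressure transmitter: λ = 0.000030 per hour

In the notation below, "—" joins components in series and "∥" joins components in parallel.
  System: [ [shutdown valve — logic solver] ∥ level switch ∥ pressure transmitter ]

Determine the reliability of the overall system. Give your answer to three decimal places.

R(shutdown valve) = exp(−0.0000041 × 8760) = 0.96472
R(logic solver) = exp(−0.000029 × 8760) = 0.77566
R(level switch) = exp(−0.000025 × 8760) = 0.80332
R(pressure transmitter) = exp(−0.000030 × 8760) = 0.76890
Series (shutdown valve and logic solver): 0.96472 × 0.77566 = 0.74829
Parallel ([0.74829], level switch, and pressure transmitter): 1 − (1 − 0.74829)(1 − 0.80332)(1 − 0.76890) = 0.989

0.989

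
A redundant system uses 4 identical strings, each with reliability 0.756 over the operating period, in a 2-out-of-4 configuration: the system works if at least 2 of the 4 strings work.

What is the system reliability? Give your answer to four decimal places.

0.9525

R = Σ_{i=2}^{4} C(4,i) p^i (1−p)^{4−i} with p = 0.756
C(4,2)·0.756^2·0.244^2 = 0.204162
C(4,3)·0.756^3·0.244^1 = 0.421711
C(4,4)·0.756^4·0.244^0 = 0.326653
Sum = 0.9525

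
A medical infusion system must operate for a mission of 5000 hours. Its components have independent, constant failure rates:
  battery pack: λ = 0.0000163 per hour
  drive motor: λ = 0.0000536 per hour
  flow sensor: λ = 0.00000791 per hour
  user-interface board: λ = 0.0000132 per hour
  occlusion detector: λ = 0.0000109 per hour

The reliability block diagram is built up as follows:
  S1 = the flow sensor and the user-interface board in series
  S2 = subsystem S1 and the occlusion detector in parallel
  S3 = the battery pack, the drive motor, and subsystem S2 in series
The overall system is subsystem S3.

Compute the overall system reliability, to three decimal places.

R(battery pack) = exp(−0.0000163 × 5000) = 0.92173
R(drive motor) = exp(−0.0000536 × 5000) = 0.76491
R(flow sensor) = exp(−0.00000791 × 5000) = 0.96122
R(user-interface board) = exp(−0.0000132 × 5000) = 0.93613
R(occlusion detector) = exp(−0.0000109 × 5000) = 0.94696
Series (flow sensor and user-interface board): 0.96122 × 0.93613 = 0.89983
Parallel ([0.89983] and occlusion detector): 1 − (1 − 0.89983)(1 − 0.94696) = 0.99469
Series (battery pack, drive motor, and [0.99469]): 0.92173 × 0.76491 × 0.99469 = 0.701

0.701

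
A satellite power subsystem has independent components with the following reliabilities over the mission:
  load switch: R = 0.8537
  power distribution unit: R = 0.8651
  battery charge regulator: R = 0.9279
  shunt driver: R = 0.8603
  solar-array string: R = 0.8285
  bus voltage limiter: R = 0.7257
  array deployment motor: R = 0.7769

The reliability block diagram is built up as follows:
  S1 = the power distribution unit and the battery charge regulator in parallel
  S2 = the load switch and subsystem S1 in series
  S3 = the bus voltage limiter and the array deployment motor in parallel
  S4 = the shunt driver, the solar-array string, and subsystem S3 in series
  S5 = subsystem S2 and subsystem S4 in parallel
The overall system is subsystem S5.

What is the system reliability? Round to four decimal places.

0.9488

Parallel (power distribution unit and battery charge regulator): 1 − (1 − 0.865100)(1 − 0.927900) = 0.990274
Series (load switch and [0.990274]): 0.853700 × 0.990274 = 0.845397
Parallel (bus voltage limiter and array deployment motor): 1 − (1 − 0.725700)(1 − 0.776900) = 0.938804
Series (shunt driver, solar-array string, and [0.938804]): 0.860300 × 0.828500 × 0.938804 = 0.669141
Parallel ([0.845397] and [0.669141]): 1 − (1 − 0.845397)(1 − 0.669141) = 0.9488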